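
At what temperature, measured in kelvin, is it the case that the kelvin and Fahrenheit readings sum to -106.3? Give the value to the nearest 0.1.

Let K be the kelvin reading. The Fahrenheit reading is F = 1.8·K - 459.67.
Require K + F = -106.3: (2.8)·K - 459.67 = -106.3.
K = (-106.3 + 459.67) / (2.8) = 126.2.

126.2 K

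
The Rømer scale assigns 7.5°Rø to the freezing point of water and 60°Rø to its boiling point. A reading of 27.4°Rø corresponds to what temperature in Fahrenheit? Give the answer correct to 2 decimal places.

Linear interpolation between the fixed points: C = (27.4 - 7.5) × 100 / (60 - 7.5) = 37.9048°C.
Then 37.9048 × 1.8 + 32 = 100.23°F.

100.23°F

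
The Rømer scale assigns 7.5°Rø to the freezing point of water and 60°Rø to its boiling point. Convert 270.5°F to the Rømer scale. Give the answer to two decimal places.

77.06°Rø

First in Celsius: (270.5 - 32) × 5/9 = 132.5000°C.
Linearly onto the Rømer scale: 7.5 + (132.5000 / 100) × (60 - 7.5) = 77.06°Rø.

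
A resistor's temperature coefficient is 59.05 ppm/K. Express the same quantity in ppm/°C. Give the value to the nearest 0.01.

59.05 ppm/°C

Since only a temperature interval is involved, the additive offset between the scales drops out.
A change of 1°C is a change of 1 K, so per °C the value is 59.05 × 1 = 59.05.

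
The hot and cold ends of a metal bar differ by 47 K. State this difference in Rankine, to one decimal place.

Only the scale ratio 1.8 matters for a change in temperature.
47 × 1.8 = 84.6.

84.6°R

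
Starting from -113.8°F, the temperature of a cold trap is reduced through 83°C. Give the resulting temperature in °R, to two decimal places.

Initial temperature in Celsius: (-113.8 - 32) × 5/9 = -81.0000°C.
Final Celsius temperature: -81.0000 - 83.0000 = -164.0000°C.
In Rankine: -164.0000 × 1.8 + 491.67 = 196.47°R.

196.47°R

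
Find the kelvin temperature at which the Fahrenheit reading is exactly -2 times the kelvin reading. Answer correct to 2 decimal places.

Let K be the kelvin reading. The Fahrenheit reading is F = 1.8·K - 459.67.
Require F = -2·K: 1.8·K - 459.67 = -2·K.
(3.8)·K = 459.67  ⇒  K = 120.97.

120.97 K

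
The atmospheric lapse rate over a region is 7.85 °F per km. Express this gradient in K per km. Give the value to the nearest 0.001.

The quantity depends on a temperature interval, so only the ratio of degree sizes applies; the offset between the scales is irrelevant.
A change of 1°F is a change of 5/9 K, so 7.85 × 5/9 = 4.361.

4.361 K/km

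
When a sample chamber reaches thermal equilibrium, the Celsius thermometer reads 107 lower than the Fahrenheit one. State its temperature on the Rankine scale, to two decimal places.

Let x be the Fahrenheit reading; then the Celsius reading is 5/9·x - 17.7778.
(5/9·x - 17.7778) - x = -107  ⇒  (-4/9)·x = -89.2222  ⇒  x = 200.7500°F.
In Celsius: (200.75 - 32) × 5/9 = 93.7500°C.
In Rankine: 93.7500 × 1.8 + 491.67 = 660.42°R.

660.42°R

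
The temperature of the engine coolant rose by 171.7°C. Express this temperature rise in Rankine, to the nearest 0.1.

For a temperature interval the offset drops out; only the factor 1.8 applies.
171.7 × 1.8 = 309.1.

309.1°R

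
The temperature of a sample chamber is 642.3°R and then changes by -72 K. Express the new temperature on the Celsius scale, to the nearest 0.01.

Initial temperature in Celsius: (642.3 - 491.67) × 5/9 = 83.6833°C.
The 72 K change is an interval; Kelvin and Celsius degrees are the same size, so ΔC = -72°C.
Final Celsius temperature: 83.6833 - 72.0000 = 11.6833°C.

11.68°C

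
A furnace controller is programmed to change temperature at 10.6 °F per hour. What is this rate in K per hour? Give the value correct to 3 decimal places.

5.889 K/hour

The quantity depends on a temperature interval, so only the ratio of degree sizes applies; the offset between the scales is irrelevant.
A change of 1°F is a change of 5/9 K, so 10.6 × 5/9 = 5.889.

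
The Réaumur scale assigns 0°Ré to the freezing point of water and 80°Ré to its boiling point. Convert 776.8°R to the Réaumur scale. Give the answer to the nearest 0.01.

126.72°Ré

First in Celsius: (776.8 - 491.67) × 5/9 = 158.4056°C.
Linearly onto the Réaumur scale: 0 + (158.4056 / 100) × (80 - 0) = 126.72°Ré.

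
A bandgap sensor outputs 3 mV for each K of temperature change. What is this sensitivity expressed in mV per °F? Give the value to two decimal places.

The quantity depends on a temperature interval, so only the ratio of degree sizes applies; the offset between the scales is irrelevant.
A change of 1°F is a change of 5/9 K, so per °F the value is 3 × 5/9 = 1.67.

1.67 mV per °F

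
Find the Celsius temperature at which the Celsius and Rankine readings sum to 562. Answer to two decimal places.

25.12°C

Let C be the Celsius reading. The Rankine reading is R = 1.8·C + 491.67.
Require C + R = 562: (2.8)·C + 491.67 = 562.
C = (562 - 491.67) / (2.8) = 25.12.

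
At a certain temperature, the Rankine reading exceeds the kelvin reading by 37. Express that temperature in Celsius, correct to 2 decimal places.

Let x be the kelvin reading; then the Rankine reading is 1.8·x.
(1.8·x) - x = 37  ⇒  (0.8)·x = 37  ⇒  x = 46.2500 K.
In Celsius: 46.25 - 273.15 = -226.90°C.

-226.90°C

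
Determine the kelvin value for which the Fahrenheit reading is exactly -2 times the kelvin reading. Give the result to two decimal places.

Let K be the kelvin reading. The Fahrenheit reading is F = 1.8·K - 459.67.
Require F = -2·K: 1.8·K - 459.67 = -2·K.
(3.8)·K = 459.67  ⇒  K = 120.97.

120.97 K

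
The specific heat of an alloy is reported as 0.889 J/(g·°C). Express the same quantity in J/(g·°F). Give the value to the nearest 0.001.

Since only a temperature interval is involved, the additive offset between the scales drops out.
A change of 1°F is a change of 5/9°C, so per °F the value is 0.889 × 5/9 = 0.494.

0.494 J/(g·°F)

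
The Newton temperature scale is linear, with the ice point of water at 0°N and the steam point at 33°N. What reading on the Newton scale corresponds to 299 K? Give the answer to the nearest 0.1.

8.5°N

First in Celsius: 299 - 273.15 = 25.8500°C.
Linearly onto the Newton scale: 0 + (25.8500 / 100) × (33 - 0) = 8.5°N.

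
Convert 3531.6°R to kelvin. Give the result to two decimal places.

1962.00 K

In Celsius: (3531.6 - 491.67) × 5/9 = 1688.8500°C.
In kelvin: 1688.8500 + 273.15 = 1962.00 K.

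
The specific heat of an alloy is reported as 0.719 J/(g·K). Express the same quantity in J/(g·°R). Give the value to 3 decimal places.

0.399 J/(g·°R)

Since only a temperature interval is involved, the additive offset between the scales drops out.
A change of 1°R is a change of 5/9 K, so per °R the value is 0.719 × 5/9 = 0.399.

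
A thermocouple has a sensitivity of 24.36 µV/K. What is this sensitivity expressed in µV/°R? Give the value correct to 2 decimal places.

13.53 µV/°R

The quantity depends on a temperature interval, so only the ratio of degree sizes applies; the offset between the scales is irrelevant.
A change of 1°R is a change of 5/9 K, so per °R the value is 24.36 × 5/9 = 13.53.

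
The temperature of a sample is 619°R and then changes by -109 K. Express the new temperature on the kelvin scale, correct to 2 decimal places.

Initial temperature in Celsius: (619 - 491.67) × 5/9 = 70.7389°C.
The 109 K change is an interval; Kelvin and Celsius degrees are the same size, so ΔC = -109°C.
Final Celsius temperature: 70.7389 - 109.0000 = -38.2611°C.
In kelvin: -38.2611 + 273.15 = 234.89 K.

234.89 K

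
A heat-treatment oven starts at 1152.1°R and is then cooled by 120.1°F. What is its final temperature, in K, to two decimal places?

573.33 K

Initial temperature in Celsius: (1152.1 - 491.67) × 5/9 = 366.9056°C.
The 120.1°F change is an interval, so only the factor 5/9 applies: -120.1 × 5/9 = -66.7222°C.
Final Celsius temperature: 366.9056 - 66.7222 = 300.1833°C.
In kelvin: 300.1833 + 273.15 = 573.33 K.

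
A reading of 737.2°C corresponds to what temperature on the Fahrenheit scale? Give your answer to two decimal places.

In Fahrenheit: 737.2000 × 1.8 + 32 = 1358.96°F.

1358.96°F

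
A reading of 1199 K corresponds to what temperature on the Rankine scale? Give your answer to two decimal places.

2158.20°R

In Celsius: 1199 - 273.15 = 925.8500°C.
In Rankine: 925.8500 × 1.8 + 491.67 = 2158.20°R.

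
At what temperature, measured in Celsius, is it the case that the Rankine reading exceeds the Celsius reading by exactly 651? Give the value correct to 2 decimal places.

199.16°C

Let C be the Celsius reading. The Rankine reading is R = 1.8·C + 491.67.
Require R - C = 651: (0.8)·C + 491.67 = 651.
C = (651 - 491.67) / (0.8) = 199.16.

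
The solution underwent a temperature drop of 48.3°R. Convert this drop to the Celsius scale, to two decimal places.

For a temperature interval the offset drops out; only the factor 5/9 applies.
48.3 × 5/9 = 26.83.

26.83°C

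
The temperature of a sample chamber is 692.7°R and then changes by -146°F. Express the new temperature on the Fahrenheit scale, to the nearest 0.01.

87.03°F

Initial temperature in Celsius: (692.7 - 491.67) × 5/9 = 111.6833°C.
The 146°F change is an interval, so only the factor 5/9 applies: -146 × 5/9 = -81.1111°C.
Final Celsius temperature: 111.6833 - 81.1111 = 30.5722°C.
In Fahrenheit: 30.5722 × 1.8 + 32 = 87.03°F.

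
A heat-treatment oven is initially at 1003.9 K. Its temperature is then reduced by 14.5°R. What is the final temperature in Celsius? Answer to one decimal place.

722.7°C

Initial temperature in Celsius: 1003.9 - 273.15 = 730.7500°C.
The 14.5°R change is an interval, so only the factor 5/9 applies: -14.5 × 5/9 = -8.0556°C.
Final Celsius temperature: 730.7500 - 8.0556 = 722.6944°C.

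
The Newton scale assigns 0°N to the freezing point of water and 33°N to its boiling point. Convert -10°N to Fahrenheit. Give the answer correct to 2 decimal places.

-22.55°F

Linear interpolation between the fixed points: C = (-10 - 0) × 100 / (33 - 0) = -30.3030°C.
Then -30.3030 × 1.8 + 32 = -22.55°F.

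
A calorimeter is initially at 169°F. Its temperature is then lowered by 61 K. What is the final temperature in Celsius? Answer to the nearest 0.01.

Initial temperature in Celsius: (169 - 32) × 5/9 = 76.1111°C.
The 61 K change is an interval; Kelvin and Celsius degrees are the same size, so ΔC = -61°C.
Final Celsius temperature: 76.1111 - 61.0000 = 15.1111°C.

15.11°C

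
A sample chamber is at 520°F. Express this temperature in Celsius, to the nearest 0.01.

271.11°C

In Celsius: (520 - 32) × 5/9 = 271.1111°C.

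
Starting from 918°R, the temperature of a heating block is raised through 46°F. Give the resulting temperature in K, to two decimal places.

535.56 K

Initial temperature in Celsius: (918 - 491.67) × 5/9 = 236.8500°C.
The 46°F change is an interval, so only the factor 5/9 applies: +46 × 5/9 = +25.5556°C.
Final Celsius temperature: 236.8500 + 25.5556 = 262.4056°C.
In kelvin: 262.4056 + 273.15 = 535.56 K.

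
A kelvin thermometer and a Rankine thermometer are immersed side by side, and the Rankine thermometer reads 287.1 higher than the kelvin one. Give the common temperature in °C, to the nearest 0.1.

Let x be the kelvin reading; then the Rankine reading is 1.8·x.
(1.8·x) - x = 287.1  ⇒  (0.8)·x = 287.1  ⇒  x = 358.8750 K.
In Celsius: 358.875 - 273.15 = 85.7°C.

85.7°C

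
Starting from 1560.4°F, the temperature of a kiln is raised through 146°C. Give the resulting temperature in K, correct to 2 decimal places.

Initial temperature in Celsius: (1560.4 - 32) × 5/9 = 849.1111°C.
Final Celsius temperature: 849.1111 + 146.0000 = 995.1111°C.
In kelvin: 995.1111 + 273.15 = 1268.26 K.

1268.26 K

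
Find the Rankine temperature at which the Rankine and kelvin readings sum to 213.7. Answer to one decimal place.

Let R be the Rankine reading. The kelvin reading is K = 5/9·R.
Require R + K = 213.7: (14/9)·R = 213.7.
R = (213.7) / (14/9) = 137.4.

137.4°R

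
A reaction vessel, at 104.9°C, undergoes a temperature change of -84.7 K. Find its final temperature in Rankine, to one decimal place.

528.0°R

The 84.7 K change is an interval; Kelvin and Celsius degrees are the same size, so ΔC = -84.7°C.
Final Celsius temperature: 104.9000 - 84.7000 = 20.2000°C.
In Rankine: 20.2000 × 1.8 + 491.67 = 528.0°R.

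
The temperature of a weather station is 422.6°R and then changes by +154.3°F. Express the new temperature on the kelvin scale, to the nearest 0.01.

Initial temperature in Celsius: (422.6 - 491.67) × 5/9 = -38.3722°C.
The 154.3°F change is an interval, so only the factor 5/9 applies: +154.3 × 5/9 = +85.7222°C.
Final Celsius temperature: -38.3722 + 85.7222 = 47.3500°C.
In kelvin: 47.3500 + 273.15 = 320.50 K.

320.50 K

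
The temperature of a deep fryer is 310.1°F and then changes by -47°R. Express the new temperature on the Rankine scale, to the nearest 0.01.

Initial temperature in Celsius: (310.1 - 32) × 5/9 = 154.5000°C.
The 47°R change is an interval, so only the factor 5/9 applies: -47 × 5/9 = -26.1111°C.
Final Celsius temperature: 154.5000 - 26.1111 = 128.3889°C.
In Rankine: 128.3889 × 1.8 + 491.67 = 722.77°R.

722.77°R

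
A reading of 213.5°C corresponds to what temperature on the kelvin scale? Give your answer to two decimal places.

486.65 K

In kelvin: 213.5000 + 273.15 = 486.65 K.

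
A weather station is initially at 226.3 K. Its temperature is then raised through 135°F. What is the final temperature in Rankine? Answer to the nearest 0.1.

542.3°R

Initial temperature in Celsius: 226.3 - 273.15 = -46.8500°C.
The 135°F change is an interval, so only the factor 5/9 applies: +135 × 5/9 = +75.0000°C.
Final Celsius temperature: -46.8500 + 75.0000 = 28.1500°C.
In Rankine: 28.1500 × 1.8 + 491.67 = 542.3°R.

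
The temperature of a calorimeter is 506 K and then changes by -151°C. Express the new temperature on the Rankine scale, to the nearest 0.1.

639.0°R

Initial temperature in Celsius: 506 - 273.15 = 232.8500°C.
Final Celsius temperature: 232.8500 - 151.0000 = 81.8500°C.
In Rankine: 81.8500 × 1.8 + 491.67 = 639.0°R.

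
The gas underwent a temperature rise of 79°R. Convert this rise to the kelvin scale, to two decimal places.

43.89 K

Only the scale ratio 5/9 matters for a change in temperature.
79 × 5/9 = 43.89.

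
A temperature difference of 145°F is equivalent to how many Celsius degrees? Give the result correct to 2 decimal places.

An interval of 1°F corresponds to 5/9°C.
145 × 5/9 = 80.56.

80.56°C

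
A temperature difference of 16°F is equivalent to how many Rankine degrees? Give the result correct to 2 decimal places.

16.00°R

Fahrenheit and Rankine degrees are the same size, so the interval is unchanged: 16.00.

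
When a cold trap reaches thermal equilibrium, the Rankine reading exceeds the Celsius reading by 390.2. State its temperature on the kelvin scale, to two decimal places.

Let x be the Celsius reading; then the Rankine reading is 1.8·x + 491.67.
(1.8·x + 491.67) - x = 390.2  ⇒  (0.8)·x = -101.47  ⇒  x = -126.8375°C.
In kelvin: -126.8375 + 273.15 = 146.31 K.

146.31 K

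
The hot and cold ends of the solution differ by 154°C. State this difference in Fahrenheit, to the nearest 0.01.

Only the scale ratio 1.8 matters for a change in temperature.
154 × 1.8 = 277.20.

277.20°F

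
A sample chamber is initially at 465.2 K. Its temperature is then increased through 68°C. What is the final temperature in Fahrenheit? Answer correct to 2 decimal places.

500.09°F

Initial temperature in Celsius: 465.2 - 273.15 = 192.0500°C.
Final Celsius temperature: 192.0500 + 68.0000 = 260.0500°C.
In Fahrenheit: 260.0500 × 1.8 + 32 = 500.09°F.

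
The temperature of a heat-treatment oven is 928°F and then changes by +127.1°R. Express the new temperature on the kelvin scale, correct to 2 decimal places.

Initial temperature in Celsius: (928 - 32) × 5/9 = 497.7778°C.
The 127.1°R change is an interval, so only the factor 5/9 applies: +127.1 × 5/9 = +70.6111°C.
Final Celsius temperature: 497.7778 + 70.6111 = 568.3889°C.
In kelvin: 568.3889 + 273.15 = 841.54 K.

841.54 K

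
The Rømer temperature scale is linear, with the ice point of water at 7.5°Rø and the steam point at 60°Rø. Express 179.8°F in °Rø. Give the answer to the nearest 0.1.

50.6°Rø

First in Celsius: (179.8 - 32) × 5/9 = 82.1111°C.
Linearly onto the Rømer scale: 7.5 + (82.1111 / 100) × (60 - 7.5) = 50.6°Rø.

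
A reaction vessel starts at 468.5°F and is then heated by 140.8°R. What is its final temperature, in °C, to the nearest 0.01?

320.72°C

Initial temperature in Celsius: (468.5 - 32) × 5/9 = 242.5000°C.
The 140.8°R change is an interval, so only the factor 5/9 applies: +140.8 × 5/9 = +78.2222°C.
Final Celsius temperature: 242.5000 + 78.2222 = 320.7222°C.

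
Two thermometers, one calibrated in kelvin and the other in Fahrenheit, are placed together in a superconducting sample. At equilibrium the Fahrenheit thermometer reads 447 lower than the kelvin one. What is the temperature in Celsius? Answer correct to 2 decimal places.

-257.31°C

Let x be the kelvin reading; then the Fahrenheit reading is 1.8·x - 459.67.
(1.8·x - 459.67) - x = -447  ⇒  (0.8)·x = 12.67  ⇒  x = 15.8375 K.
In Celsius: 15.8375 - 273.15 = -257.31°C.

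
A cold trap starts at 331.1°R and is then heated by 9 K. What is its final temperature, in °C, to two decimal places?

Initial temperature in Celsius: (331.1 - 491.67) × 5/9 = -89.2056°C.
The 9 K change is an interval; Kelvin and Celsius degrees are the same size, so ΔC = +9°C.
Final Celsius temperature: -89.2056 + 9.0000 = -80.2056°C.

-80.21°C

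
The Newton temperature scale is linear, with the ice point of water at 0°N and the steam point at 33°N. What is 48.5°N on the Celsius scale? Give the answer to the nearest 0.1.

Linear interpolation between the fixed points: C = (48.5 - 0) × 100 / (33 - 0) = 146.9697°C.

147.0°C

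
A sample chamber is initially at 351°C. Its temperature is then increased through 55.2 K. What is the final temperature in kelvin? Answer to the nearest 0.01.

679.35 K

The 55.2 K change is an interval; Kelvin and Celsius degrees are the same size, so ΔC = +55.2°C.
Final Celsius temperature: 351.0000 + 55.2000 = 406.2000°C.
In kelvin: 406.2000 + 273.15 = 679.35 K.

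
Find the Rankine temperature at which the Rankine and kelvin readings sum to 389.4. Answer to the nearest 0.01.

Let R be the Rankine reading. The kelvin reading is K = 5/9·R.
Require R + K = 389.4: (14/9)·R = 389.4.
R = (389.4) / (14/9) = 250.33.

250.33°R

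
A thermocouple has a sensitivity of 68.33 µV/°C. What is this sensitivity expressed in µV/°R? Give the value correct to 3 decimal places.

37.961 µV/°R

The quantity depends on a temperature interval, so only the ratio of degree sizes applies; the offset between the scales is irrelevant.
A change of 1°R is a change of 5/9°C, so per °R the value is 68.33 × 5/9 = 37.961.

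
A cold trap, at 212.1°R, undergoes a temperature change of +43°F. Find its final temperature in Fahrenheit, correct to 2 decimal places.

-204.57°F

Initial temperature in Celsius: (212.1 - 491.67) × 5/9 = -155.3167°C.
The 43°F change is an interval, so only the factor 5/9 applies: +43 × 5/9 = +23.8889°C.
Final Celsius temperature: -155.3167 + 23.8889 = -131.4278°C.
In Fahrenheit: -131.4278 × 1.8 + 32 = -204.57°F.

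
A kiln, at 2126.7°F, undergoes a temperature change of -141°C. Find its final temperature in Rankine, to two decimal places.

2332.57°R

Initial temperature in Celsius: (2126.7 - 32) × 5/9 = 1163.7222°C.
Final Celsius temperature: 1163.7222 - 141.0000 = 1022.7222°C.
In Rankine: 1022.7222 × 1.8 + 491.67 = 2332.57°R.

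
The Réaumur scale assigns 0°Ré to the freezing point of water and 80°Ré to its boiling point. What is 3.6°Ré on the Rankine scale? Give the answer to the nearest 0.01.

499.77°R

Linear interpolation between the fixed points: C = (3.6 - 0) × 100 / (80 - 0) = 4.5000°C.
Then 4.5000 × 1.8 + 491.67 = 499.77°R.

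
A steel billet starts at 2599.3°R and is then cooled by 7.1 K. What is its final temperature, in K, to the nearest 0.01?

Initial temperature in Celsius: (2599.3 - 491.67) × 5/9 = 1170.9056°C.
The 7.1 K change is an interval; Kelvin and Celsius degrees are the same size, so ΔC = -7.1°C.
Final Celsius temperature: 1170.9056 - 7.1000 = 1163.8056°C.
In kelvin: 1163.8056 + 273.15 = 1436.96 K.

1436.96 K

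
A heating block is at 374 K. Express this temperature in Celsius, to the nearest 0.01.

100.85°C

In Celsius: 374 - 273.15 = 100.8500°C.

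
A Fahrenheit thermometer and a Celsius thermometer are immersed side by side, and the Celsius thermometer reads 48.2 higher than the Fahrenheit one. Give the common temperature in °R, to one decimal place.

Let x be the Fahrenheit reading; then the Celsius reading is 5/9·x - 17.7778.
(5/9·x - 17.7778) - x = 48.2  ⇒  (-4/9)·x = 65.9778  ⇒  x = -148.4500°F.
In Celsius: (-148.45 - 32) × 5/9 = -100.2500°C.
In Rankine: -100.2500 × 1.8 + 491.67 = 311.2°R.

311.2°R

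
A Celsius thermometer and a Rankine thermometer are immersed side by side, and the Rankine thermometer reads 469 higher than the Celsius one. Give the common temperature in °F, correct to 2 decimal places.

-19.01°F

Let x be the Celsius reading; then the Rankine reading is 1.8·x + 491.67.
(1.8·x + 491.67) - x = 469  ⇒  (0.8)·x = -22.67  ⇒  x = -28.3375°C.
In Fahrenheit: -28.3375 × 1.8 + 32 = -19.01°F.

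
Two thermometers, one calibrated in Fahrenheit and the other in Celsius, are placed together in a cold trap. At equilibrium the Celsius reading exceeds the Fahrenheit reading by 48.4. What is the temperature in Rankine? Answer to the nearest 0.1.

310.8°R

Let x be the Fahrenheit reading; then the Celsius reading is 5/9·x - 17.7778.
(5/9·x - 17.7778) - x = 48.4  ⇒  (-4/9)·x = 66.1778  ⇒  x = -148.9000°F.
In Celsius: (-148.9 - 32) × 5/9 = -100.5000°C.
In Rankine: -100.5000 × 1.8 + 491.67 = 310.8°R.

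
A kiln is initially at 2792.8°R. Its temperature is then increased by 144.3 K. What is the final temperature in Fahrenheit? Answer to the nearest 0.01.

2592.87°F

Initial temperature in Celsius: (2792.8 - 491.67) × 5/9 = 1278.4056°C.
The 144.3 K change is an interval; Kelvin and Celsius degrees are the same size, so ΔC = +144.3°C.
Final Celsius temperature: 1278.4056 + 144.3000 = 1422.7056°C.
In Fahrenheit: 1422.7056 × 1.8 + 32 = 2592.87°F.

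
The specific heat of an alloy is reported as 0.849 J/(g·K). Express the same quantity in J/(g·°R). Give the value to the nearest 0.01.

0.47 J/(g·°R)

The quantity depends on a temperature interval, so only the ratio of degree sizes applies; the offset between the scales is irrelevant.
A change of 1°R is a change of 5/9 K, so per °R the value is 0.849 × 5/9 = 0.47.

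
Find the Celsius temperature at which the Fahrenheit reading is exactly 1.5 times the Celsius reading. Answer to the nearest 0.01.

-106.67°C

Let C be the Celsius reading. The Fahrenheit reading is F = 1.8·C + 32.
Require F = 1.5·C: 1.8·C + 32 = 1.5·C.
(0.3)·C = -32  ⇒  C = -106.67.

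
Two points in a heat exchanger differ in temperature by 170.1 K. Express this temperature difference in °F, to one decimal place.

306.2°F

Only the scale ratio 1.8 matters for a change in temperature.
170.1 × 1.8 = 306.2.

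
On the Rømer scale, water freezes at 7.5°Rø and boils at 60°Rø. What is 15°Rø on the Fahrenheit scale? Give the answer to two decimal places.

Linear interpolation between the fixed points: C = (15 - 7.5) × 100 / (60 - 7.5) = 14.2857°C.
Then 14.2857 × 1.8 + 32 = 57.71°F.

57.71°F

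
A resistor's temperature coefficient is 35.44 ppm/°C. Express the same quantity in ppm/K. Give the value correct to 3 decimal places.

35.440 ppm/K

The quantity depends on a temperature interval, so only the ratio of degree sizes applies; the offset between the scales is irrelevant.
A change of 1 K is a change of 1°C, so per K the value is 35.44 × 1 = 35.440.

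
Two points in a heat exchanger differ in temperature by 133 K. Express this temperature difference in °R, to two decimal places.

Only the scale ratio 1.8 matters for a change in temperature.
133 × 1.8 = 239.40.

239.40°R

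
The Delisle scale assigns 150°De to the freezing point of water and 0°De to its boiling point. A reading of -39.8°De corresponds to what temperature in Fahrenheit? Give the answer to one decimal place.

Linear interpolation between the fixed points: C = (-39.8 - 150) × 100 / (0 - 150) = 126.5333°C.
Then 126.5333 × 1.8 + 32 = 259.8°F.

259.8°F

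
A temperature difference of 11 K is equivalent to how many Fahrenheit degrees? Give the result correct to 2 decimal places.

An interval of 1 K corresponds to 1.8°F.
11 × 1.8 = 19.80.

19.80°F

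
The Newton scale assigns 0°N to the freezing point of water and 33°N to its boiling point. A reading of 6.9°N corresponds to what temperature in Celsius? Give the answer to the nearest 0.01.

Linear interpolation between the fixed points: C = (6.9 - 0) × 100 / (33 - 0) = 20.9091°C.

20.91°C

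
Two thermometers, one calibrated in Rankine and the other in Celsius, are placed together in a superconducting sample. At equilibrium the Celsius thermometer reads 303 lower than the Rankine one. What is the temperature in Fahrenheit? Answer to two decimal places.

-392.51°F

Let x be the Rankine reading; then the Celsius reading is 5/9·x - 273.15.
(5/9·x - 273.15) - x = -303  ⇒  (-4/9)·x = -29.85  ⇒  x = 67.1625°R.
In Celsius: (67.1625 - 491.67) × 5/9 = -235.8375°C.
In Fahrenheit: -235.8375 × 1.8 + 32 = -392.51°F.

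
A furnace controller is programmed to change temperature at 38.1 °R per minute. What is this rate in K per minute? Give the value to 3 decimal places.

21.167 K/minute

Since only a temperature interval is involved, the additive offset between the scales drops out.
A change of 1°R is a change of 5/9 K, so 38.1 × 5/9 = 21.167.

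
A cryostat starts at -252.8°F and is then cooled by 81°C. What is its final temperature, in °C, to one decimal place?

Initial temperature in Celsius: (-252.8 - 32) × 5/9 = -158.2222°C.
Final Celsius temperature: -158.2222 - 81.0000 = -239.2222°C.

-239.2°C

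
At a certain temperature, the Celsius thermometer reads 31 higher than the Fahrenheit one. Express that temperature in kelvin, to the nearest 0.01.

Let x be the Fahrenheit reading; then the Celsius reading is 5/9·x - 17.7778.
(5/9·x - 17.7778) - x = 31  ⇒  (-4/9)·x = 48.7778  ⇒  x = -109.7500°F.
In Celsius: (-109.75 - 32) × 5/9 = -78.7500°C.
In kelvin: -78.7500 + 273.15 = 194.40 K.

194.40 K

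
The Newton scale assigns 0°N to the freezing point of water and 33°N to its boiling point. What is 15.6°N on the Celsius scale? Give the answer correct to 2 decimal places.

Linear interpolation between the fixed points: C = (15.6 - 0) × 100 / (33 - 0) = 47.2727°C.

47.27°C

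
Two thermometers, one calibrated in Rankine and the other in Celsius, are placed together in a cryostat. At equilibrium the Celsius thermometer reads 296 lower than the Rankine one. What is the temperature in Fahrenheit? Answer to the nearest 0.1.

Let x be the Rankine reading; then the Celsius reading is 5/9·x - 273.15.
(5/9·x - 273.15) - x = -296  ⇒  (-4/9)·x = -22.85  ⇒  x = 51.4125°R.
In Celsius: (51.4125 - 491.67) × 5/9 = -244.5875°C.
In Fahrenheit: -244.5875 × 1.8 + 32 = -408.3°F.

-408.3°F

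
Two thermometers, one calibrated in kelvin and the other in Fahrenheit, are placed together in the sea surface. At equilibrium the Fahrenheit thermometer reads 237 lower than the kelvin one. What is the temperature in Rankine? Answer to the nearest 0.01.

Let x be the kelvin reading; then the Fahrenheit reading is 1.8·x - 459.67.
(1.8·x - 459.67) - x = -237  ⇒  (0.8)·x = 222.67  ⇒  x = 278.3375 K.
In Celsius: 278.3375 - 273.15 = 5.1875°C.
In Rankine: 5.1875 × 1.8 + 491.67 = 501.01°R.

501.01°R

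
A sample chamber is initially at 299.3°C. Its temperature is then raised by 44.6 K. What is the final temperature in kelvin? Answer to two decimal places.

The 44.6 K change is an interval; Kelvin and Celsius degrees are the same size, so ΔC = +44.6°C.
Final Celsius temperature: 299.3000 + 44.6000 = 343.9000°C.
In kelvin: 343.9000 + 273.15 = 617.05 K.

617.05 K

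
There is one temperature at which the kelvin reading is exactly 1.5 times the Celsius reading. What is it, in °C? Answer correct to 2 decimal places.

Let C be the Celsius reading. The kelvin reading is K = 1·C + 273.15.
Require K = 1.5·C: 1·C + 273.15 = 1.5·C.
(-0.5)·C = -273.15  ⇒  C = 546.30.

546.30°C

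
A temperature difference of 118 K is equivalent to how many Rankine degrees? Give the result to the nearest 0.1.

212.4°R

An interval of 1 K corresponds to 1.8°R.
118 × 1.8 = 212.4.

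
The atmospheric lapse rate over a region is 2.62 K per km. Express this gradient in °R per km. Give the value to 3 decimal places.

4.716 °R/km

The quantity depends on a temperature interval, so only the ratio of degree sizes applies; the offset between the scales is irrelevant.
A change of 1 K is a change of 1.8°R, so 2.62 × 1.8 = 4.716.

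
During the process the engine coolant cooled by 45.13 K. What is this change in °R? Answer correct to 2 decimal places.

81.23°R

Only the scale ratio 1.8 matters for a change in temperature.
45.13 × 1.8 = 81.23.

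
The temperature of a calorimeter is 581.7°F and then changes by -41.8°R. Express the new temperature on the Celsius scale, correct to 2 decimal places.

Initial temperature in Celsius: (581.7 - 32) × 5/9 = 305.3889°C.
The 41.8°R change is an interval, so only the factor 5/9 applies: -41.8 × 5/9 = -23.2222°C.
Final Celsius temperature: 305.3889 - 23.2222 = 282.1667°C.

282.17°C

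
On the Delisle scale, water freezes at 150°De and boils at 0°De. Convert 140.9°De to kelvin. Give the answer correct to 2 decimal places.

279.22 K

Linear interpolation between the fixed points: C = (140.9 - 150) × 100 / (0 - 150) = 6.0667°C.
Then 6.0667 + 273.15 = 279.22 K.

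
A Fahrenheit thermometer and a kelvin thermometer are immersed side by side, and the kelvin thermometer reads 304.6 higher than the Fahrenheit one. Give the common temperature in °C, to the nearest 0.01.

Let x be the Fahrenheit reading; then the kelvin reading is 5/9·x + 255.372.
(5/9·x + 255.372) - x = 304.6  ⇒  (-4/9)·x = 49.2278  ⇒  x = -110.7625°F.
In Celsius: (-110.7625 - 32) × 5/9 = -79.31°C.

-79.31°C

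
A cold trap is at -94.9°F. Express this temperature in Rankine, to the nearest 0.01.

In Celsius: (-94.9 - 32) × 5/9 = -70.5000°C.
In Rankine: -70.5000 × 1.8 + 491.67 = 364.77°R.

364.77°R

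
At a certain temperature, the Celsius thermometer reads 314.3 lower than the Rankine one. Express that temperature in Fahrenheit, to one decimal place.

Let x be the Rankine reading; then the Celsius reading is 5/9·x - 273.15.
(5/9·x - 273.15) - x = -314.3  ⇒  (-4/9)·x = -41.15  ⇒  x = 92.5875°R.
In Celsius: (92.5875 - 491.67) × 5/9 = -221.7125°C.
In Fahrenheit: -221.7125 × 1.8 + 32 = -367.1°F.

-367.1°F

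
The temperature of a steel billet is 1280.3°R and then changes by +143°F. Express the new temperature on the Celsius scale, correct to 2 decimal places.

Initial temperature in Celsius: (1280.3 - 491.67) × 5/9 = 438.1278°C.
The 143°F change is an interval, so only the factor 5/9 applies: +143 × 5/9 = +79.4444°C.
Final Celsius temperature: 438.1278 + 79.4444 = 517.5722°C.

517.57°C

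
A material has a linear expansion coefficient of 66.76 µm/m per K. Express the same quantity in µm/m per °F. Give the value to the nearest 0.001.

The quantity depends on a temperature interval, so only the ratio of degree sizes applies; the offset between the scales is irrelevant.
A change of 1°F is a change of 5/9 K, so per °F the value is 66.76 × 5/9 = 37.089.

37.089 µm/m per °F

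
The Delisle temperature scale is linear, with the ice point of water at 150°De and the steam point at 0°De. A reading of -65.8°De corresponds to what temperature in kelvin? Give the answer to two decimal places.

417.02 K

Linear interpolation between the fixed points: C = (-65.8 - 150) × 100 / (0 - 150) = 143.8667°C.
Then 143.8667 + 273.15 = 417.02 K.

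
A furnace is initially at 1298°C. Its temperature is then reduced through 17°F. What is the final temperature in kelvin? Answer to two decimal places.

1561.71 K

The 17°F change is an interval, so only the factor 5/9 applies: -17 × 5/9 = -9.4444°C.
Final Celsius temperature: 1298.0000 - 9.4444 = 1288.5556°C.
In kelvin: 1288.5556 + 273.15 = 1561.71 K.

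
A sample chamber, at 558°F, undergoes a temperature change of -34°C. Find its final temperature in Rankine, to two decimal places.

Initial temperature in Celsius: (558 - 32) × 5/9 = 292.2222°C.
Final Celsius temperature: 292.2222 - 34.0000 = 258.2222°C.
In Rankine: 258.2222 × 1.8 + 491.67 = 956.47°R.

956.47°R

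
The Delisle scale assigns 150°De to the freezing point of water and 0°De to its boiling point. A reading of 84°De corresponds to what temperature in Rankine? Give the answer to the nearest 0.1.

Linear interpolation between the fixed points: C = (84 - 150) × 100 / (0 - 150) = 44.0000°C.
Then 44.0000 × 1.8 + 491.67 = 570.9°R.

570.9°R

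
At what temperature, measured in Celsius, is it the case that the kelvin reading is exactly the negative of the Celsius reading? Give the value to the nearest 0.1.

-136.6°C

Let C be the Celsius reading. The kelvin reading is K = 1·C + 273.15.
Require K = -1·C: 1·C + 273.15 = -1·C.
(2)·C = -273.15  ⇒  C = -136.6.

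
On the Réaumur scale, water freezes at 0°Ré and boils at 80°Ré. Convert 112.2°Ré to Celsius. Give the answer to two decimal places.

140.25°C

Linear interpolation between the fixed points: C = (112.2 - 0) × 100 / (80 - 0) = 140.2500°C.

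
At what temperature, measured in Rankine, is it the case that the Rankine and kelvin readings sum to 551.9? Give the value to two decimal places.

Let R be the Rankine reading. The kelvin reading is K = 5/9·R.
Require R + K = 551.9: (14/9)·R = 551.9.
R = (551.9) / (14/9) = 354.79.

354.79°R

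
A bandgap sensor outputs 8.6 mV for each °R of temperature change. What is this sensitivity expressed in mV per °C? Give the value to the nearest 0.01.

The quantity depends on a temperature interval, so only the ratio of degree sizes applies; the offset between the scales is irrelevant.
A change of 1°C is a change of 1.8°R, so per °C the value is 8.6 × 1.8 = 15.48.

15.48 mV per °C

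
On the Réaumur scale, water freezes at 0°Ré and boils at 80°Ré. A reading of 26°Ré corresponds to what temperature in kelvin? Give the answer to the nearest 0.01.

Linear interpolation between the fixed points: C = (26 - 0) × 100 / (80 - 0) = 32.5000°C.
Then 32.5000 + 273.15 = 305.65 K.

305.65 K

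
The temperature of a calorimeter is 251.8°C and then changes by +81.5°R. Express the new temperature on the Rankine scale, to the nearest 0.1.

1026.4°R

The 81.5°R change is an interval, so only the factor 5/9 applies: +81.5 × 5/9 = +45.2778°C.
Final Celsius temperature: 251.8000 + 45.2778 = 297.0778°C.
In Rankine: 297.0778 × 1.8 + 491.67 = 1026.4°R.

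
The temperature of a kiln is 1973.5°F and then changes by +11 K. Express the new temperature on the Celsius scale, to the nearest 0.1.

1089.6°C

Initial temperature in Celsius: (1973.5 - 32) × 5/9 = 1078.6111°C.
The 11 K change is an interval; Kelvin and Celsius degrees are the same size, so ΔC = +11°C.
Final Celsius temperature: 1078.6111 + 11.0000 = 1089.6111°C.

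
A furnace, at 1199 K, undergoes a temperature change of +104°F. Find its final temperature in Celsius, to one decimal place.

983.6°C

Initial temperature in Celsius: 1199 - 273.15 = 925.8500°C.
The 104°F change is an interval, so only the factor 5/9 applies: +104 × 5/9 = +57.7778°C.
Final Celsius temperature: 925.8500 + 57.7778 = 983.6278°C.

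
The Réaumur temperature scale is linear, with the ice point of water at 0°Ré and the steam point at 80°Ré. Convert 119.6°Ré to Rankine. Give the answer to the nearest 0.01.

Linear interpolation between the fixed points: C = (119.6 - 0) × 100 / (80 - 0) = 149.5000°C.
Then 149.5000 × 1.8 + 491.67 = 760.77°R.

760.77°R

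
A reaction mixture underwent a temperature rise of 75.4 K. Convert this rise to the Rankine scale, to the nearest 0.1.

135.7°R

Only the scale ratio 1.8 matters for a change in temperature.
75.4 × 1.8 = 135.7.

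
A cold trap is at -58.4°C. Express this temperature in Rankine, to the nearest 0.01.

386.55°R

In Rankine: -58.4000 × 1.8 + 491.67 = 386.55°R.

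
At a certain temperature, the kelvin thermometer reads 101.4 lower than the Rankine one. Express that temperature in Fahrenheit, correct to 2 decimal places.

-231.52°F

Let x be the Rankine reading; then the kelvin reading is 5/9·x.
(5/9·x) - x = -101.4  ⇒  (-4/9)·x = -101.4  ⇒  x = 228.1500°R.
In Celsius: (228.15 - 491.67) × 5/9 = -146.4000°C.
In Fahrenheit: -146.4000 × 1.8 + 32 = -231.52°F.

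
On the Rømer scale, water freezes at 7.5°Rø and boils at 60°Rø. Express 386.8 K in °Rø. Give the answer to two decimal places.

67.17°Rø

First in Celsius: 386.8 - 273.15 = 113.6500°C.
Linearly onto the Rømer scale: 7.5 + (113.6500 / 100) × (60 - 7.5) = 67.17°Rø.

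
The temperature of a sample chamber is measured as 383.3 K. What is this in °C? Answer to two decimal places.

In Celsius: 383.3 - 273.15 = 110.1500°C.

110.15°C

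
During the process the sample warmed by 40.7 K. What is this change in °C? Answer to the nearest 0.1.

40.7°C

Kelvin and Celsius degrees are the same size, so the interval is unchanged: 40.7.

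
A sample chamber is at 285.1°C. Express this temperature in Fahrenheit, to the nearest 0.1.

545.2°F

In Fahrenheit: 285.1000 × 1.8 + 32 = 545.2°F.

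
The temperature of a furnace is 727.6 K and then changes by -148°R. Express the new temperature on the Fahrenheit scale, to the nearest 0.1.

Initial temperature in Celsius: 727.6 - 273.15 = 454.4500°C.
The 148°R change is an interval, so only the factor 5/9 applies: -148 × 5/9 = -82.2222°C.
Final Celsius temperature: 454.4500 - 82.2222 = 372.2278°C.
In Fahrenheit: 372.2278 × 1.8 + 32 = 702.0°F.

702.0°F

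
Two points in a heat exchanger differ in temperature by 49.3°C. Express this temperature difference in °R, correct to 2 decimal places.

For a temperature interval the offset drops out; only the factor 1.8 applies.
49.3 × 1.8 = 88.74.

88.74°R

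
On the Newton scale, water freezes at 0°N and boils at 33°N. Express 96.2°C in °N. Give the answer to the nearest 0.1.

Linearly onto the Newton scale: 0 + (96.2000 / 100) × (33 - 0) = 31.7°N.

31.7°N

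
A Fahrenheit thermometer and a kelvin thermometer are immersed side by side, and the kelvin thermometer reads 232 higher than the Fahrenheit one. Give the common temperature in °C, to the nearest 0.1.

11.4°C

Let x be the Fahrenheit reading; then the kelvin reading is 5/9·x + 255.372.
(5/9·x + 255.372) - x = 232  ⇒  (-4/9)·x = -23.3722  ⇒  x = 52.5875°F.
In Celsius: (52.5875 - 32) × 5/9 = 11.4°C.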